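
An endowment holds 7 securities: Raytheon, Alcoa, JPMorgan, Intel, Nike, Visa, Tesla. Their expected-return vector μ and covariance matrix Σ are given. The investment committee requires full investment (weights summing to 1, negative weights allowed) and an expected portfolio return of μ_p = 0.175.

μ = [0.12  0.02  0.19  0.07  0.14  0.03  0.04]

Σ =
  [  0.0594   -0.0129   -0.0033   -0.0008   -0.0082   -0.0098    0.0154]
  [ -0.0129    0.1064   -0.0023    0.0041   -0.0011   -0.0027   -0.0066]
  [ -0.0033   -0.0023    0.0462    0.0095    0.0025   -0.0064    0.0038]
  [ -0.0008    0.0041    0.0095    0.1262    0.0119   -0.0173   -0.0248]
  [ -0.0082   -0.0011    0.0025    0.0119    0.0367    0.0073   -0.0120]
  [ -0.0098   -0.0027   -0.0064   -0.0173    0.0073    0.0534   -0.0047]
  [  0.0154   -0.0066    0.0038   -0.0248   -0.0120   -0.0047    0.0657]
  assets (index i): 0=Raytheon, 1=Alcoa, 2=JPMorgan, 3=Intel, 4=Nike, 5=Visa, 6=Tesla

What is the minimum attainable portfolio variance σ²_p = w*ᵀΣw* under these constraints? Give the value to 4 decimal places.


0.0195

g=Σ⁻¹μ = [3.0292  0.7535  4.2300  0.1245  4.1517  1.1902  0.6203]
h=Σ⁻¹𝟙 = [24.6353  14.7744  22.4054  11.1742  29.3891  28.1514  21.2342]
a=μᵀg=1.832743  b=𝟙ᵀg=14.099320  c=𝟙ᵀh=151.763913  D=ac−b²=79.353370
λ₁=(c·0.175−b)/D = (151.763913·0.175−14.099320)/79.353370 = 0.157011
λ₂=(a−b·0.175)/D = (1.832743−14.099320·0.175)/79.353370 = -0.007998
w* = 0.157011·g + -0.007998·h:
  w_0 = 0.157011·3.0292 + -0.007998·24.6353 = 0.2786  (Raytheon)
  w_1 = 0.157011·0.7535 + -0.007998·14.7744 = 0.0001  (Alcoa)
  w_2 = 0.157011·4.2300 + -0.007998·22.4054 = 0.4850  (JPMorgan)
  w_3 = 0.157011·0.1245 + -0.007998·11.1742 = -0.0698  (Intel)
  w_4 = 0.157011·4.1517 + -0.007998·29.3891 = 0.4168  (Nike)
  w_5 = 0.157011·1.1902 + -0.007998·28.1514 = -0.0383  (Visa)
  w_6 = 0.157011·0.6203 + -0.007998·21.2342 = -0.0724  (Tesla)
Σw_i=1.0000  μᵀw=0.1750
σ²=wᵀΣw=λ₁·μ_p+λ₂ = 0.157011·0.175 + -0.007998 = 0.019479 ≈ 0.0195


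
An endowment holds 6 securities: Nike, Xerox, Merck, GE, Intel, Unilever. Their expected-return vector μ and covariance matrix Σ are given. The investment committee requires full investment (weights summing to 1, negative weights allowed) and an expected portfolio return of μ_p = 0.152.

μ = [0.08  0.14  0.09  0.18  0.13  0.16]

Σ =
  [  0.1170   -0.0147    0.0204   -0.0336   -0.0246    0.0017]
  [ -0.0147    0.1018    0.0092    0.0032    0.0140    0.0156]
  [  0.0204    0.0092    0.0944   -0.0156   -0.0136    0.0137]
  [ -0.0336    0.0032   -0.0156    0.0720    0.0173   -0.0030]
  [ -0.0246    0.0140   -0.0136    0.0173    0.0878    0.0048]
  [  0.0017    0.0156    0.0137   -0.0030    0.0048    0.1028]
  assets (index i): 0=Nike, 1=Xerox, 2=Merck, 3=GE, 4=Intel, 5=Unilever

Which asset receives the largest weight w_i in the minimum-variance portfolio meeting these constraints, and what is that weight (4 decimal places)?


x=Σ⁻¹μ = [1.8332  1.0800  0.9906  3.2718  1.2616  1.2668]
y=Σ⁻¹𝟙 = [16.0446  7.8575  10.4827  20.7548  11.7875  6.9282]
a=μᵀx=1.342605  b=𝟙ᵀx=9.703809  c=𝟙ᵀy=73.855278  D=ac−b²=4.994571
λ₁=(c·0.152−b)/D = (73.855278·0.152−9.703809)/4.994571 = 0.304770
λ₂=(a−b·0.152)/D = (1.342605−9.703809·0.152)/4.994571 = -0.026504
w* = 0.304770·x + -0.026504·y:
  w_0 = 0.304770·1.8332 + -0.026504·16.0446 = 0.1335  (Nike)
  w_1 = 0.304770·1.0800 + -0.026504·7.8575 = 0.1209  (Xerox)
  w_2 = 0.304770·0.9906 + -0.026504·10.4827 = 0.0241  (Merck)
  w_3 = 0.304770·3.2718 + -0.026504·20.7548 = 0.4471  (GE)
  w_4 = 0.304770·1.2616 + -0.026504·11.7875 = 0.0721  (Intel)
  w_5 = 0.304770·1.2668 + -0.026504·6.9282 = 0.2025  (Unilever)
Σw_i=1.0000  μᵀw=0.1520
σ²=wᵀΣw=λ₁·μ_p+λ₂ = 0.304770·0.152 + -0.026504 = 0.019821 ≈ 0.0198

GE (0.4471)


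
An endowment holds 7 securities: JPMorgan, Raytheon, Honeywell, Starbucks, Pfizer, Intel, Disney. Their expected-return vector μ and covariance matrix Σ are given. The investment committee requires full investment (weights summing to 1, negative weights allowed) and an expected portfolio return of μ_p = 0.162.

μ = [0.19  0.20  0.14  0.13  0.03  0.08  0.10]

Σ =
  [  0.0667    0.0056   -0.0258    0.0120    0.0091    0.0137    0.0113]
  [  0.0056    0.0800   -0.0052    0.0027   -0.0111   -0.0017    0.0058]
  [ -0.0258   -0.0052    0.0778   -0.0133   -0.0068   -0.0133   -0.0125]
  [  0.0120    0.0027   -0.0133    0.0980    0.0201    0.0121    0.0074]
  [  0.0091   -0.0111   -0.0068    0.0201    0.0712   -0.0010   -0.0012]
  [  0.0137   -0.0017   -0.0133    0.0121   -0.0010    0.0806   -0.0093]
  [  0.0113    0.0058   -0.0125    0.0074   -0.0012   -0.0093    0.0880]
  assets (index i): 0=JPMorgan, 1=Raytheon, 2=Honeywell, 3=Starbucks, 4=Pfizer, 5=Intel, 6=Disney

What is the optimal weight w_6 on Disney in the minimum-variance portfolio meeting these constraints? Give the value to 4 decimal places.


u=Σ⁻¹μ = [3.4115  2.4723  3.6662  1.0322  0.4625  1.0459  1.0862]
v=Σ⁻¹𝟙 = [15.2679  14.4747  25.9703  5.3060  15.7764  15.3629  13.5306]
a=μᵀu=1.996273  b=𝟙ᵀu=13.176846  c=𝟙ᵀv=105.688757  D=ac−b²=37.354316
λ₁=(c·0.162−b)/D = (105.688757·0.162−13.176846)/37.354316 = 0.105603
λ₂=(a−b·0.162)/D = (1.996273−13.176846·0.162)/37.354316 = -0.003704
w* = 0.105603·u + -0.003704·v:
  w_0 = 0.105603·3.4115 + -0.003704·15.2679 = 0.3037  (JPMorgan)
  w_1 = 0.105603·2.4723 + -0.003704·14.4747 = 0.2075  (Raytheon)
  w_2 = 0.105603·3.6662 + -0.003704·25.9703 = 0.2910  (Honeywell)
  w_3 = 0.105603·1.0322 + -0.003704·5.3060 = 0.0894  (Starbucks)
  w_4 = 0.105603·0.4625 + -0.003704·15.7764 = -0.0096  (Pfizer)
  w_5 = 0.105603·1.0459 + -0.003704·15.3629 = 0.0535  (Intel)
  w_6 = 0.105603·1.0862 + -0.003704·13.5306 = 0.0646  (Disney)
Σw_i=1.0000  μᵀw=0.1620
σ²=wᵀΣw=λ₁·μ_p+λ₂ = 0.105603·0.162 + -0.003704 = 0.013403 ≈ 0.0134

0.0646


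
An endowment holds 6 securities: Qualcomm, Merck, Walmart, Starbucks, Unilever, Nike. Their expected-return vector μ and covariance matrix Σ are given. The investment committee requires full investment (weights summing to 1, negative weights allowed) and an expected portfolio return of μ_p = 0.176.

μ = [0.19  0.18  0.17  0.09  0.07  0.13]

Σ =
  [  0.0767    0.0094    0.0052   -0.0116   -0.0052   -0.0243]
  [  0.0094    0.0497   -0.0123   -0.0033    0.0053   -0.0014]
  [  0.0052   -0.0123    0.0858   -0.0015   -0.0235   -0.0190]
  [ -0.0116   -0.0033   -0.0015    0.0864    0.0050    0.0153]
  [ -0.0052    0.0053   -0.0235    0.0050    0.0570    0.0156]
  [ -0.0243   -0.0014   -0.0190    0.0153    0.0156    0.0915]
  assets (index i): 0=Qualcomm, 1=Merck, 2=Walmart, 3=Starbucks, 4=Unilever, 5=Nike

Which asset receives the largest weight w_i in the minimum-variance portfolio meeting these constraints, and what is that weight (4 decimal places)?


u=Σ⁻¹μ = [2.8333  3.8842  3.4130  1.0923  1.7640  2.4580]
v=Σ⁻¹𝟙 = [16.7155  21.5513  23.1378  11.1466  21.5299  14.9679]
a=μᵀu=2.359009  b=𝟙ᵀu=15.444727  c=𝟙ᵀv=109.049057  D=ac−b²=18.708141
λ₁=(c·0.176−b)/D = (109.049057·0.176−15.444727)/18.708141 = 0.200336
λ₂=(a−b·0.176)/D = (2.359009−15.444727·0.176)/18.708141 = -0.019204
w* = 0.200336·u + -0.019204·v:
  w_0 = 0.200336·2.8333 + -0.019204·16.7155 = 0.2466  (Qualcomm)
  w_1 = 0.200336·3.8842 + -0.019204·21.5513 = 0.3643  (Merck)
  w_2 = 0.200336·3.4130 + -0.019204·23.1378 = 0.2394  (Walmart)
  w_3 = 0.200336·1.0923 + -0.019204·11.1466 = 0.0048  (Starbucks)
  w_4 = 0.200336·1.7640 + -0.019204·21.5299 = -0.0601  (Unilever)
  w_5 = 0.200336·2.4580 + -0.019204·14.9679 = 0.2050  (Nike)
Σw_i=1.0000  μᵀw=0.1760
σ²=wᵀΣw=λ₁·μ_p+λ₂ = 0.200336·0.176 + -0.019204 = 0.016056 ≈ 0.0161

Merck (0.3643)


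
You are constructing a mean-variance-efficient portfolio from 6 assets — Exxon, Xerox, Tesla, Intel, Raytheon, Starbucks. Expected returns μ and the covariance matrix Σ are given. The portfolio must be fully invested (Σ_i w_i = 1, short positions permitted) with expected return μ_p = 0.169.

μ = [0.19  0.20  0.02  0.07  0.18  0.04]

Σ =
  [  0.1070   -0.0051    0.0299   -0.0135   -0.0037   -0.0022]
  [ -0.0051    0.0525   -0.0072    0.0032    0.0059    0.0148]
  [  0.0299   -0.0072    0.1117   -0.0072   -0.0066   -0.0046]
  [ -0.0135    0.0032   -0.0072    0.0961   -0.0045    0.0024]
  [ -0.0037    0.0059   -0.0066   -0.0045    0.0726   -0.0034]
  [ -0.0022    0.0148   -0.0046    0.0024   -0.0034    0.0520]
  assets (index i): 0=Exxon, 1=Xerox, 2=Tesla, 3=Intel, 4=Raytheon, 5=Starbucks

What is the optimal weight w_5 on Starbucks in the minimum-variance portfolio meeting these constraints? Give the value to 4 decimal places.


0.0264

u=Σ⁻¹μ = [2.1490  3.7232  0.0448  1.0219  2.3495  -0.0891]
v=Σ⁻¹𝟙 = [9.7597  14.0404  9.6583  12.3386  15.5671  16.9503]
a=μᵀu=1.644732  b=𝟙ᵀu=9.199367  c=𝟙ᵀv=78.314315  D=ac−b²=44.177739
λ₁=(c·0.169−b)/D = (78.314315·0.169−9.199367)/44.177739 = 0.091353
λ₂=(a−b·0.169)/D = (1.644732−9.199367·0.169)/44.177739 = 0.002038
w* = 0.091353·u + 0.002038·v:
  w_0 = 0.091353·2.1490 + 0.002038·9.7597 = 0.2162  (Exxon)
  w_1 = 0.091353·3.7232 + 0.002038·14.0404 = 0.3687  (Xerox)
  w_2 = 0.091353·0.0448 + 0.002038·9.6583 = 0.0238  (Tesla)
  w_3 = 0.091353·1.0219 + 0.002038·12.3386 = 0.1185  (Intel)
  w_4 = 0.091353·2.3495 + 0.002038·15.5671 = 0.2464  (Raytheon)
  w_5 = 0.091353·-0.0891 + 0.002038·16.9503 = 0.0264  (Starbucks)
Σw_i=1.0000  μᵀw=0.1690
σ²=wᵀΣw=λ₁·μ_p+λ₂ = 0.091353·0.169 + 0.002038 = 0.017477 ≈ 0.0175


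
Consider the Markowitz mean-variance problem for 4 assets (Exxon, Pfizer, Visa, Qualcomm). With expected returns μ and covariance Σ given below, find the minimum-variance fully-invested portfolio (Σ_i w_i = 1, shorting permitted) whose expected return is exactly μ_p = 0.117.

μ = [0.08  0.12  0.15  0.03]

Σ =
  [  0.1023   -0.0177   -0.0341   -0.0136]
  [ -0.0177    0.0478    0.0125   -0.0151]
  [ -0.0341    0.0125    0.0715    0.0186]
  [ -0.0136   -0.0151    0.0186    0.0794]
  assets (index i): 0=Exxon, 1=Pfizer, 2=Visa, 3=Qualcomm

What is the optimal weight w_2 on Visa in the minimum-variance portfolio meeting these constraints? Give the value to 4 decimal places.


0.3526

u=Σ⁻¹μ = [2.2000  2.9184  2.4452  0.7369]
v=Σ⁻¹𝟙 = [22.5262  31.5813  14.2330  19.1247]
a=μᵀu=0.915103  b=𝟙ᵀu=8.300532  c=𝟙ᵀv=87.465094  D=ac−b²=11.140714
λ₁=(c·0.117−b)/D = (87.465094·0.117−8.300532)/11.140714 = 0.173497
λ₂=(a−b·0.117)/D = (0.915103−8.300532·0.117)/11.140714 = -0.005032
w* = 0.173497·u + -0.005032·v:
  w_0 = 0.173497·2.2000 + -0.005032·22.5262 = 0.2683  (Exxon)
  w_1 = 0.173497·2.9184 + -0.005032·31.5813 = 0.3474  (Pfizer)
  w_2 = 0.173497·2.4452 + -0.005032·14.2330 = 0.3526  (Visa)
  w_3 = 0.173497·0.7369 + -0.005032·19.1247 = 0.0316  (Qualcomm)
Σw_i=1.0000  μᵀw=0.1170
σ²=wᵀΣw=λ₁·μ_p+λ₂ = 0.173497·0.117 + -0.005032 = 0.015267 ≈ 0.0153


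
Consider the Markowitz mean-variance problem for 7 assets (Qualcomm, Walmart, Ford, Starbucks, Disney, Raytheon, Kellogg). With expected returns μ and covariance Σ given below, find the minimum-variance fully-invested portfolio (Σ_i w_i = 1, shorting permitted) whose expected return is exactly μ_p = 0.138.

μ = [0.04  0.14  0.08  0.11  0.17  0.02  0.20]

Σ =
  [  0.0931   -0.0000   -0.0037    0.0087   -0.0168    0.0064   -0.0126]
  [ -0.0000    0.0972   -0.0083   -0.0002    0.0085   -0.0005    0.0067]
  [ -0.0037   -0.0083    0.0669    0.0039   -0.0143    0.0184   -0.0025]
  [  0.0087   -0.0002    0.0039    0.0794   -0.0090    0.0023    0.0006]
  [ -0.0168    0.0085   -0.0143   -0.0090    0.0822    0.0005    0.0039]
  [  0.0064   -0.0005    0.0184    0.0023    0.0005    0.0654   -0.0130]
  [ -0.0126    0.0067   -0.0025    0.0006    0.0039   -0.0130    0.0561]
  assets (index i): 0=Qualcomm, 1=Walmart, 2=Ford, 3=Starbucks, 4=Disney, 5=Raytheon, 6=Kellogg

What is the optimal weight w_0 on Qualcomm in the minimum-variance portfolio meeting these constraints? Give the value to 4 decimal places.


0.1060

x=Σ⁻¹μ = [1.3096  1.1332  1.9201  1.4002  2.5289  0.3112  3.6907]
y=Σ⁻¹𝟙 = [15.7135  8.7496  17.2811  11.4920  17.5795  12.9379  22.7328]
a=μᵀx=1.692953  b=𝟙ᵀx=12.293922  c=𝟙ᵀy=106.486404  D=ac−b²=29.135929
λ₁=(c·0.138−b)/D = (106.486404·0.138−12.293922)/29.135929 = 0.082414
λ₂=(a−b·0.138)/D = (1.692953−12.293922·0.138)/29.135929 = -0.000124
w* = 0.082414·x + -0.000124·y:
  w_0 = 0.082414·1.3096 + -0.000124·15.7135 = 0.1060  (Qualcomm)
  w_1 = 0.082414·1.1332 + -0.000124·8.7496 = 0.0923  (Walmart)
  w_2 = 0.082414·1.9201 + -0.000124·17.2811 = 0.1561  (Ford)
  w_3 = 0.082414·1.4002 + -0.000124·11.4920 = 0.1140  (Starbucks)
  w_4 = 0.082414·2.5289 + -0.000124·17.5795 = 0.2062  (Disney)
  w_5 = 0.082414·0.3112 + -0.000124·12.9379 = 0.0240  (Raytheon)
  w_6 = 0.082414·3.6907 + -0.000124·22.7328 = 0.3014  (Kellogg)
Σw_i=1.0000  μᵀw=0.1380
σ²=wᵀΣw=λ₁·μ_p+λ₂ = 0.082414·0.138 + -0.000124 = 0.011249 ≈ 0.0112


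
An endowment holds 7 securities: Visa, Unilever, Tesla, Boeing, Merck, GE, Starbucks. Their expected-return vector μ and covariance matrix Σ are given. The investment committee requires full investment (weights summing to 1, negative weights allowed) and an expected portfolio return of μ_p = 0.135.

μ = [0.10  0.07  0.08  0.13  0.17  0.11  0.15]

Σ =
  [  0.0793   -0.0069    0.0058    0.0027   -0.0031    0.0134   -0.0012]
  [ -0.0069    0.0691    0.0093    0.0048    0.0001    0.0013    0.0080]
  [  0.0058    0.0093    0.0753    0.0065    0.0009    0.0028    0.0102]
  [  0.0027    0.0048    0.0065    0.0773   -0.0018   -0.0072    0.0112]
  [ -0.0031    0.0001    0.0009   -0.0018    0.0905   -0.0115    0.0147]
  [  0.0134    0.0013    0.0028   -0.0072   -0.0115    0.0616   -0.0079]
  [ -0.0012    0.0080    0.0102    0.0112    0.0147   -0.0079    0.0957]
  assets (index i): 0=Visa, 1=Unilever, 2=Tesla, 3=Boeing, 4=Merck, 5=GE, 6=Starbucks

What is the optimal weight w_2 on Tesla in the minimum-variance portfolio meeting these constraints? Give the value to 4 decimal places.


u=Σ⁻¹μ = [0.9488  0.7489  0.4906  1.6532  2.0397  2.2620  1.1443]
v=Σ⁻¹𝟙 = [10.2323  12.4089  8.1717  12.1153  12.7364  18.0385  6.7841]
a=μᵀu=1.168695  b=𝟙ᵀu=9.287630  c=𝟙ᵀv=80.487303  D=ac−b²=7.805058
λ₁=(c·0.135−b)/D = (80.487303·0.135−9.287630)/7.805058 = 0.202197
λ₂=(a−b·0.135)/D = (1.168695−9.287630·0.135)/7.805058 = -0.010908
w* = 0.202197·u + -0.010908·v:
  w_0 = 0.202197·0.9488 + -0.010908·10.2323 = 0.0802  (Visa)
  w_1 = 0.202197·0.7489 + -0.010908·12.4089 = 0.0161  (Unilever)
  w_2 = 0.202197·0.4906 + -0.010908·8.1717 = 0.0101  (Tesla)
  w_3 = 0.202197·1.6532 + -0.010908·12.1153 = 0.2021  (Boeing)
  w_4 = 0.202197·2.0397 + -0.010908·12.7364 = 0.2735  (Merck)
  w_5 = 0.202197·2.2620 + -0.010908·18.0385 = 0.2606  (GE)
  w_6 = 0.202197·1.1443 + -0.010908·6.7841 = 0.1574  (Starbucks)
Σw_i=1.0000  μᵀw=0.1350
σ²=wᵀΣw=λ₁·μ_p+λ₂ = 0.202197·0.135 + -0.010908 = 0.016389 ≈ 0.0164

0.0101


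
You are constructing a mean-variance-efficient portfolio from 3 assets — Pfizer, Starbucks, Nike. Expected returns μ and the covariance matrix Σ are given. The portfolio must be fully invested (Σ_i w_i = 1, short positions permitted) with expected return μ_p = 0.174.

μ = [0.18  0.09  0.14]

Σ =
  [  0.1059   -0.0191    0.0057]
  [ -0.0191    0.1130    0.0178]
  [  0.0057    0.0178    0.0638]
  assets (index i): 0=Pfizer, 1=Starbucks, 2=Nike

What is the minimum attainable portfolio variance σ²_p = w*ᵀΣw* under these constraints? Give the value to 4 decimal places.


0.0691

x=Σ⁻¹μ = [1.7475  0.8062  1.8133]
y=Σ⁻¹𝟙 = [10.3397  8.6541  12.3357]
a=μᵀx=0.640975  b=𝟙ᵀx=4.367028  c=𝟙ᵀy=31.329591  D=ac−b²=1.010542
λ₁=(c·0.174−b)/D = (31.329591·0.174−4.367028)/1.010542 = 1.073009
λ₂=(a−b·0.174)/D = (0.640975−4.367028·0.174)/1.010542 = -0.117648
w* = 1.073009·x + -0.117648·y:
  w_0 = 1.073009·1.7475 + -0.117648·10.3397 = 0.6587  (Pfizer)
  w_1 = 1.073009·0.8062 + -0.117648·8.6541 = -0.1531  (Starbucks)
  w_2 = 1.073009·1.8133 + -0.117648·12.3357 = 0.4944  (Nike)
Σw_i=1.0000  μᵀw=0.1740
σ²=wᵀΣw=λ₁·μ_p+λ₂ = 1.073009·0.174 + -0.117648 = 0.069056 ≈ 0.0691


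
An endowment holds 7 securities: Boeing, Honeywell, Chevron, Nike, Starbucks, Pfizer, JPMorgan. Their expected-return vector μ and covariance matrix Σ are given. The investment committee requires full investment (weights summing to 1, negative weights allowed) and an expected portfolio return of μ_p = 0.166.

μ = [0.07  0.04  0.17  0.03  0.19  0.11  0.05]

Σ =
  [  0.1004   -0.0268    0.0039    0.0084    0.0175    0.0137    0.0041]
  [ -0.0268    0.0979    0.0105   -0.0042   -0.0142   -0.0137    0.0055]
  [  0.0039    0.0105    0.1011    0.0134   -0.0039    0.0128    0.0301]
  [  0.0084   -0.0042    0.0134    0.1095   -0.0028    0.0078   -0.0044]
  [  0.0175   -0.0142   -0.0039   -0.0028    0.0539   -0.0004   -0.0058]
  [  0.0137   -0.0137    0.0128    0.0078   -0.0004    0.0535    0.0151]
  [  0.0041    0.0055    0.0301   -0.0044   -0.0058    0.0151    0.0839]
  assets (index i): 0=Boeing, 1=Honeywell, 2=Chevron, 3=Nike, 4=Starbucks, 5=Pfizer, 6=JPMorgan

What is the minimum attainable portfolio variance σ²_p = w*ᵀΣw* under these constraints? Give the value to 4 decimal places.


0.0223

g=Σ⁻¹μ = [-0.0339  1.1072  1.4782  0.0900  3.9443  2.0377  -0.0947]
h=Σ⁻¹𝟙 = [7.1791  17.4424  2.8842  8.5808  22.4923  17.2047  8.2984]
a=μᵀg=1.264749  b=𝟙ᵀg=8.528939  c=𝟙ᵀh=84.081916  D=ac−b²=33.599756
λ₁=(c·0.166−b)/D = (84.081916·0.166−8.528939)/33.599756 = 0.161568
λ₂=(a−b·0.166)/D = (1.264749−8.528939·0.166)/33.599756 = -0.004496
w* = 0.161568·g + -0.004496·h:
  w_0 = 0.161568·-0.0339 + -0.004496·7.1791 = -0.0378  (Boeing)
  w_1 = 0.161568·1.1072 + -0.004496·17.4424 = 0.1005  (Honeywell)
  w_2 = 0.161568·1.4782 + -0.004496·2.8842 = 0.2259  (Chevron)
  w_3 = 0.161568·0.0900 + -0.004496·8.5808 = -0.0240  (Nike)
  w_4 = 0.161568·3.9443 + -0.004496·22.4923 = 0.5362  (Starbucks)
  w_5 = 0.161568·2.0377 + -0.004496·17.2047 = 0.2519  (Pfizer)
  w_6 = 0.161568·-0.0947 + -0.004496·8.2984 = -0.0526  (JPMorgan)
Σw_i=1.0000  μᵀw=0.1660
σ²=wᵀΣw=λ₁·μ_p+λ₂ = 0.161568·0.166 + -0.004496 = 0.022325 ≈ 0.0223


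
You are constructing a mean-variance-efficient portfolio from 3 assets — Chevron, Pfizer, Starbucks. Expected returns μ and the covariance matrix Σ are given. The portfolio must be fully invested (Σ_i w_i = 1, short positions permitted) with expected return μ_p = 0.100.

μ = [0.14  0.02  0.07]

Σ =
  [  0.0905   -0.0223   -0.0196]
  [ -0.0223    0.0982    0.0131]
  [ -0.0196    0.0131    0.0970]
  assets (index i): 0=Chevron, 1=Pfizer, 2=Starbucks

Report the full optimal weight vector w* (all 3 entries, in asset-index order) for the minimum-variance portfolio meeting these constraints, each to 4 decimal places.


u=Σ⁻¹μ = [1.8937  0.4953  1.0374]
v=Σ⁻¹𝟙 = [16.7002  12.3732  12.0127]
a=μᵀu=0.347640  b=𝟙ᵀu=3.426390  c=𝟙ᵀv=41.086188  D=ac−b²=2.543044
λ₁=(c·0.100−b)/D = (41.086188·0.100−3.426390)/2.543044 = 0.268272
λ₂=(a−b·0.100)/D = (0.347640−3.426390·0.100)/2.543044 = 0.001966
w* = 0.268272·u + 0.001966·v:
  w_0 = 0.268272·1.8937 + 0.001966·16.7002 = 0.5409  (Chevron)
  w_1 = 0.268272·0.4953 + 0.001966·12.3732 = 0.1572  (Pfizer)
  w_2 = 0.268272·1.0374 + 0.001966·12.0127 = 0.3019  (Starbucks)
Σw_i=1.0000  μᵀw=0.1000
σ²=wᵀΣw=λ₁·μ_p+λ₂ = 0.268272·0.100 + 0.001966 = 0.028794 ≈ 0.0288

0.5409  0.1572  0.3019


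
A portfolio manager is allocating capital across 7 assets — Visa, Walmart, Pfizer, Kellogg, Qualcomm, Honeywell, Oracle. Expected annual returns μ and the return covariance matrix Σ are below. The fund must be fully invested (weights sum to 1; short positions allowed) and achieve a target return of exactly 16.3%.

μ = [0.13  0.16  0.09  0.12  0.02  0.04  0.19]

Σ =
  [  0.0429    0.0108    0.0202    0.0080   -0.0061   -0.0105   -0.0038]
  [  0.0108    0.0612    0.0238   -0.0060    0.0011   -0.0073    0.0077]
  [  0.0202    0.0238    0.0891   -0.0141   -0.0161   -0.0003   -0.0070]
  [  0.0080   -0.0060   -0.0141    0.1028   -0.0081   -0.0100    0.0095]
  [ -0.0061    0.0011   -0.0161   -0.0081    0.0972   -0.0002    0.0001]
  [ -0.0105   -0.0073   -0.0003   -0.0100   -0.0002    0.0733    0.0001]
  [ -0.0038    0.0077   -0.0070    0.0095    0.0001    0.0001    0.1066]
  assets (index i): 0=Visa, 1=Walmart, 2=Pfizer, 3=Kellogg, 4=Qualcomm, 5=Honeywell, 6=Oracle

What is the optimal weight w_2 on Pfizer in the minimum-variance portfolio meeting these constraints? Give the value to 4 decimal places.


-0.0602

g=Σ⁻¹μ = [2.7154  2.0936  0.2341  1.1230  0.4858  1.2964  1.6416]
h=Σ⁻¹𝟙 = [21.7905  11.3800  8.4281  12.0469  13.9580  19.6014  8.7840]
a=μᵀg=1.217277  b=𝟙ᵀg=9.589888  c=𝟙ᵀh=95.988835  D=ac−b²=24.879004
λ₁=(c·0.163−b)/D = (95.988835·0.163−9.589888)/24.879004 = 0.243430
λ₂=(a−b·0.163)/D = (1.217277−9.589888·0.163)/24.879004 = -0.013902
w* = 0.243430·g + -0.013902·h:
  w_0 = 0.243430·2.7154 + -0.013902·21.7905 = 0.3581  (Visa)
  w_1 = 0.243430·2.0936 + -0.013902·11.3800 = 0.3514  (Walmart)
  w_2 = 0.243430·0.2341 + -0.013902·8.4281 = -0.0602  (Pfizer)
  w_3 = 0.243430·1.1230 + -0.013902·12.0469 = 0.1059  (Kellogg)
  w_4 = 0.243430·0.4858 + -0.013902·13.9580 = -0.0758  (Qualcomm)
  w_5 = 0.243430·1.2964 + -0.013902·19.6014 = 0.0431  (Honeywell)
  w_6 = 0.243430·1.6416 + -0.013902·8.7840 = 0.2775  (Oracle)
Σw_i=1.0000  μᵀw=0.1630
σ²=wᵀΣw=λ₁·μ_p+λ₂ = 0.243430·0.163 + -0.013902 = 0.025777 ≈ 0.0258


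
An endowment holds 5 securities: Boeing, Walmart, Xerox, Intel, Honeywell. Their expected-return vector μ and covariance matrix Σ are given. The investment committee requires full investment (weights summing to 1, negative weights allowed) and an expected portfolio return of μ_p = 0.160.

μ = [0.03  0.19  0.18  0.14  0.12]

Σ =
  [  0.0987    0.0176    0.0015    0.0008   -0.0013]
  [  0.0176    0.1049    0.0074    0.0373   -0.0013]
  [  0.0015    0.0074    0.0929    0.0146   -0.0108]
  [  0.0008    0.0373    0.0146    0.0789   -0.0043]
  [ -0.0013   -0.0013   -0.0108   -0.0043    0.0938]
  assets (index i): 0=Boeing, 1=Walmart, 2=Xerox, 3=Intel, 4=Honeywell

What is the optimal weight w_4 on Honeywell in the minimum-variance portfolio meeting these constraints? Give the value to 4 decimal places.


x=Σ⁻¹μ = [0.0417  1.3869  1.8725  0.8565  1.5540]
y=Σ⁻¹𝟙 = [9.3439  4.0347  10.2549  9.4536  12.4605]
a=μᵀx=0.908190  b=𝟙ᵀx=5.711554  c=𝟙ᵀy=45.547589  D=ac−b²=8.744023
λ₁=(c·0.160−b)/D = (45.547589·0.160−5.711554)/8.744023 = 0.180244
λ₂=(a−b·0.160)/D = (0.908190−5.711554·0.160)/8.744023 = -0.000647
w* = 0.180244·x + -0.000647·y:
  w_0 = 0.180244·0.0417 + -0.000647·9.3439 = 0.0015  (Boeing)
  w_1 = 0.180244·1.3869 + -0.000647·4.0347 = 0.2474  (Walmart)
  w_2 = 0.180244·1.8725 + -0.000647·10.2549 = 0.3309  (Xerox)
  w_3 = 0.180244·0.8565 + -0.000647·9.4536 = 0.1483  (Intel)
  w_4 = 0.180244·1.5540 + -0.000647·12.4605 = 0.2720  (Honeywell)
Σw_i=1.0000  μᵀw=0.1600
σ²=wᵀΣw=λ₁·μ_p+λ₂ = 0.180244·0.160 + -0.000647 = 0.028192 ≈ 0.0282

0.2720


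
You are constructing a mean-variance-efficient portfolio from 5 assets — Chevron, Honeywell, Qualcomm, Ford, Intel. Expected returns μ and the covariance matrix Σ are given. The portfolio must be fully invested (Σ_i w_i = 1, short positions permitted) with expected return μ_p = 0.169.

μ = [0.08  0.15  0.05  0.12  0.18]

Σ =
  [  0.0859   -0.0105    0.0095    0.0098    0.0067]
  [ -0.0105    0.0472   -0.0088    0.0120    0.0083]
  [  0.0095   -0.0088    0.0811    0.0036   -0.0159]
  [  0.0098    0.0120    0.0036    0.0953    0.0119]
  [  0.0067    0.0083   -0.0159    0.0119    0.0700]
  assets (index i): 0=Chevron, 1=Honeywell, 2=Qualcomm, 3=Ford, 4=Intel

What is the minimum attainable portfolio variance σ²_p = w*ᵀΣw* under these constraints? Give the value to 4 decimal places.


0.0367

g=Σ⁻¹μ = [0.9381  3.1058  1.2815  0.4322  2.3310]
h=Σ⁻¹𝟙 = [11.2002  23.2520  15.9816  4.1387  13.3832]
a=μᵀg=1.076429  b=𝟙ᵀg=8.088518  c=𝟙ᵀh=67.955717  D=ac−b²=7.725367
λ₁=(c·0.169−b)/D = (67.955717·0.169−8.088518)/7.725367 = 0.439590
λ₂=(a−b·0.169)/D = (1.076429−8.088518·0.169)/7.725367 = -0.037607
w* = 0.439590·g + -0.037607·h:
  w_0 = 0.439590·0.9381 + -0.037607·11.2002 = -0.0088  (Chevron)
  w_1 = 0.439590·3.1058 + -0.037607·23.2520 = 0.4908  (Honeywell)
  w_2 = 0.439590·1.2815 + -0.037607·15.9816 = -0.0377  (Qualcomm)
  w_3 = 0.439590·0.4322 + -0.037607·4.1387 = 0.0343  (Ford)
  w_4 = 0.439590·2.3310 + -0.037607·13.3832 = 0.5214  (Intel)
Σw_i=1.0000  μᵀw=0.1690
σ²=wᵀΣw=λ₁·μ_p+λ₂ = 0.439590·0.169 + -0.037607 = 0.036683 ≈ 0.0367


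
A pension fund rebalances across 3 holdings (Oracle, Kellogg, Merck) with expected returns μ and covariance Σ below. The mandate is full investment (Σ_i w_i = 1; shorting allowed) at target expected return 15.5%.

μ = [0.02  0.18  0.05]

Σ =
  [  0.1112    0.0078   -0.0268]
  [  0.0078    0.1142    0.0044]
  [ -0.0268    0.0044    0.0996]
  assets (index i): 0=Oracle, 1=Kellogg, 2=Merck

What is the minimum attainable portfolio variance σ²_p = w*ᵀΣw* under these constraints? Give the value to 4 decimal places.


u=Σ⁻¹μ = [0.1883  1.5447  0.4844]
v=Σ⁻¹𝟙 = [11.5583  7.4732  12.8201]
a=μᵀu=0.306025  b=𝟙ᵀu=2.217343  c=𝟙ᵀv=31.851615  D=ac−b²=4.830785
λ₁=(c·0.155−b)/D = (31.851615·0.155−2.217343)/4.830785 = 0.562985
λ₂=(a−b·0.155)/D = (0.306025−2.217343·0.155)/4.830785 = -0.007796
w* = 0.562985·u + -0.007796·v:
  w_0 = 0.562985·0.1883 + -0.007796·11.5583 = 0.0159  (Oracle)
  w_1 = 0.562985·1.5447 + -0.007796·7.4732 = 0.8114  (Kellogg)
  w_2 = 0.562985·0.4844 + -0.007796·12.8201 = 0.1728  (Merck)
Σw_i=1.0000  μᵀw=0.1550
σ²=wᵀΣw=λ₁·μ_p+λ₂ = 0.562985·0.155 + -0.007796 = 0.079466 ≈ 0.0795

0.0795


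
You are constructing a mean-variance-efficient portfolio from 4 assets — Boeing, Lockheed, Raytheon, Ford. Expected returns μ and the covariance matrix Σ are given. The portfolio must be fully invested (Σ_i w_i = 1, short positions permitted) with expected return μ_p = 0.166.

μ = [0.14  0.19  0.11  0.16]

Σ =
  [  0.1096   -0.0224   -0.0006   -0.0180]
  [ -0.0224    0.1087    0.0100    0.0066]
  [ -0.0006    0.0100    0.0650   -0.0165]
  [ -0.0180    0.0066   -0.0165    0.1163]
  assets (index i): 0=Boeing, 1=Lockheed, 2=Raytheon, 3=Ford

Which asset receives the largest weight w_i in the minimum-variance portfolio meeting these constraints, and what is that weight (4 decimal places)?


Lockheed (0.4324)

g=Σ⁻¹μ = [1.9723  1.8685  1.8910  1.8433]
h=Σ⁻¹𝟙 = [13.2372  9.5817  17.2175  12.5462]
a=μᵀg=1.134066  b=𝟙ᵀg=7.575036  c=𝟙ᵀh=52.582512  D=ac−b²=2.250873
λ₁=(c·0.166−b)/D = (52.582512·0.166−7.575036)/2.250873 = 0.512539
λ₂=(a−b·0.166)/D = (1.134066−7.575036·0.166)/2.250873 = -0.054819
w* = 0.512539·g + -0.054819·h:
  w_0 = 0.512539·1.9723 + -0.054819·13.2372 = 0.2853  (Boeing)
  w_1 = 0.512539·1.8685 + -0.054819·9.5817 = 0.4324  (Lockheed)
  w_2 = 0.512539·1.8910 + -0.054819·17.2175 = 0.0253  (Raytheon)
  w_3 = 0.512539·1.8433 + -0.054819·12.5462 = 0.2570  (Ford)
Σw_i=1.0000  μᵀw=0.1660
σ²=wᵀΣw=λ₁·μ_p+λ₂ = 0.512539·0.166 + -0.054819 = 0.030263 ≈ 0.0303


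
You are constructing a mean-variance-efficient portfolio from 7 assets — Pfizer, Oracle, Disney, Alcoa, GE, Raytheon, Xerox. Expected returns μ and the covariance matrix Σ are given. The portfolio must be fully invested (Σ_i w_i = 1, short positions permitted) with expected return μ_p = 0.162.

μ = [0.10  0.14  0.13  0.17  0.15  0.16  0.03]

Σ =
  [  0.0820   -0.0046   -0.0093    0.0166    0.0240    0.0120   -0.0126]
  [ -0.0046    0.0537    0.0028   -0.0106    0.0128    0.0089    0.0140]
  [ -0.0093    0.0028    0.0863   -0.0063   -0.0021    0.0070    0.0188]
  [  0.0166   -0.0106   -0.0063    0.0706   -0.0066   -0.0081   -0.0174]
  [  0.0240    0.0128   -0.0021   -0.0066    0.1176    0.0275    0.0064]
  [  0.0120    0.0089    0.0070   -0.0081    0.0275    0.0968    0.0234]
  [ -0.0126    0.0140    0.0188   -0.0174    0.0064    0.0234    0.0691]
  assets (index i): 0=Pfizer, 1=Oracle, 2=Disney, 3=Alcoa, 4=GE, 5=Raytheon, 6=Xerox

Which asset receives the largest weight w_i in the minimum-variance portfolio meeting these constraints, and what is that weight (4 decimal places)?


Alcoa (0.3311)

g=Σ⁻¹μ = [0.4977  2.8245  1.6566  3.0232  0.7741  1.3053  -0.2505]
h=Σ⁻¹𝟙 = [10.7468  17.7752  10.4966  19.3052  4.0187  3.9019  13.1419]
a=μᵀg=1.491966  b=𝟙ᵀg=9.831005  c=𝟙ᵀh=79.386244  D=ac−b²=21.792962
λ₁=(c·0.162−b)/D = (79.386244·0.162−9.831005)/21.792962 = 0.139016
λ₂=(a−b·0.162)/D = (1.491966−9.831005·0.162)/21.792962 = -0.004619
w* = 0.139016·g + -0.004619·h:
  w_0 = 0.139016·0.4977 + -0.004619·10.7468 = 0.0196  (Pfizer)
  w_1 = 0.139016·2.8245 + -0.004619·17.7752 = 0.3106  (Oracle)
  w_2 = 0.139016·1.6566 + -0.004619·10.4966 = 0.1818  (Disney)
  w_3 = 0.139016·3.0232 + -0.004619·19.3052 = 0.3311  (Alcoa)
  w_4 = 0.139016·0.7741 + -0.004619·4.0187 = 0.0891  (GE)
  w_5 = 0.139016·1.3053 + -0.004619·3.9019 = 0.1634  (Raytheon)
  w_6 = 0.139016·-0.2505 + -0.004619·13.1419 = -0.0955  (Xerox)
Σw_i=1.0000  μᵀw=0.1620
σ²=wᵀΣw=λ₁·μ_p+λ₂ = 0.139016·0.162 + -0.004619 = 0.017902 ≈ 0.0179


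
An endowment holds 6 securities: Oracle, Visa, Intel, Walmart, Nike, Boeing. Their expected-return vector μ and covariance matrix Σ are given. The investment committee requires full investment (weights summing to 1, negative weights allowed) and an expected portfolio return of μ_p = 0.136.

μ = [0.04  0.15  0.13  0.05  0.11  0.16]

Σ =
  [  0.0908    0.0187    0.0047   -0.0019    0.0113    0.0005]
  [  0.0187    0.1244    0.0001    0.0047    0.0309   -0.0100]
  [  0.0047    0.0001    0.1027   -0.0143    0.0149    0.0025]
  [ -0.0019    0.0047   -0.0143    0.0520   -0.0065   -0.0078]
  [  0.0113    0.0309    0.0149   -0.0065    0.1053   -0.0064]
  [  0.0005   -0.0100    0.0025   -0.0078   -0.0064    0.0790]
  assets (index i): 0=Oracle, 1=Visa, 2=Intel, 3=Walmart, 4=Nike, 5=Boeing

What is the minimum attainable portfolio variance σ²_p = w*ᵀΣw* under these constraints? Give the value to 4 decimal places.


0.0218

x=Σ⁻¹μ = [0.0659  1.1308  1.3268  1.6752  0.7644  2.3534]
y=Σ⁻¹𝟙 = [8.8394  5.0299  11.3411  25.6302  8.0256  16.0608]
a=μᵀx=0.889125  b=𝟙ᵀx=7.316471  c=𝟙ᵀy=74.927085  D=ac−b²=13.088774
λ₁=(c·0.136−b)/D = (74.927085·0.136−7.316471)/13.088774 = 0.219548
λ₂=(a−b·0.136)/D = (0.889125−7.316471·0.136)/13.088774 = -0.008092
w* = 0.219548·x + -0.008092·y:
  w_0 = 0.219548·0.0659 + -0.008092·8.8394 = -0.0571  (Oracle)
  w_1 = 0.219548·1.1308 + -0.008092·5.0299 = 0.2076  (Visa)
  w_2 = 0.219548·1.3268 + -0.008092·11.3411 = 0.1995  (Intel)
  w_3 = 0.219548·1.6752 + -0.008092·25.6302 = 0.1604  (Walmart)
  w_4 = 0.219548·0.7644 + -0.008092·8.0256 = 0.1029  (Nike)
  w_5 = 0.219548·2.3534 + -0.008092·16.0608 = 0.3867  (Boeing)
Σw_i=1.0000  μᵀw=0.1360
σ²=wᵀΣw=λ₁·μ_p+λ₂ = 0.219548·0.136 + -0.008092 = 0.021766 ≈ 0.0218


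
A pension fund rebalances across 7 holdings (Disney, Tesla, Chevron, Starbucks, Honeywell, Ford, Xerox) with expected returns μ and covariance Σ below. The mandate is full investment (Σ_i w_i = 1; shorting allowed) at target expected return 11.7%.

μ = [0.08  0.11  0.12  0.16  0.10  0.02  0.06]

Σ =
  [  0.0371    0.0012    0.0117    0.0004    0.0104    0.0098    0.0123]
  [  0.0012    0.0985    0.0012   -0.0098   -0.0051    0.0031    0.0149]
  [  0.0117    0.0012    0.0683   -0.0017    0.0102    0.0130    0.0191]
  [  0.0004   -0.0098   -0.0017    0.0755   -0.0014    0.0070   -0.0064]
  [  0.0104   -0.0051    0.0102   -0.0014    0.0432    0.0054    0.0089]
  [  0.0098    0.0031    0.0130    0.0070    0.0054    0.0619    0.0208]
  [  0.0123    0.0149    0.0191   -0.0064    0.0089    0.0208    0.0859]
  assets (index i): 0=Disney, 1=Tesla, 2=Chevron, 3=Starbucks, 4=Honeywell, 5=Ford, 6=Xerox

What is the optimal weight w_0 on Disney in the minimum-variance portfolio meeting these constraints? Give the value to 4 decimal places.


0.1774

p=Σ⁻¹μ = [1.2378  1.4375  1.3874  2.4446  2.0055  -0.7258  0.1135]
q=Σ⁻¹𝟙 = [16.2043  11.5422  7.0846  14.7551  17.8449  7.2065  3.2492]
a=μᵀp=1.007616  b=𝟙ᵀp=7.900532  c=𝟙ᵀq=77.886921  D=ac−b²=16.061724
λ₁=(c·0.117−b)/D = (77.886921·0.117−7.900532)/16.061724 = 0.075474
λ₂=(a−b·0.117)/D = (1.007616−7.900532·0.117)/16.061724 = 0.005183
w* = 0.075474·p + 0.005183·q:
  w_0 = 0.075474·1.2378 + 0.005183·16.2043 = 0.1774  (Disney)
  w_1 = 0.075474·1.4375 + 0.005183·11.5422 = 0.1683  (Tesla)
  w_2 = 0.075474·1.3874 + 0.005183·7.0846 = 0.1414  (Chevron)
  w_3 = 0.075474·2.4446 + 0.005183·14.7551 = 0.2610  (Starbucks)
  w_4 = 0.075474·2.0055 + 0.005183·17.8449 = 0.2439  (Honeywell)
  w_5 = 0.075474·-0.7258 + 0.005183·7.2065 = -0.0174  (Ford)
  w_6 = 0.075474·0.1135 + 0.005183·3.2492 = 0.0254  (Xerox)
Σw_i=1.0000  μᵀw=0.1170
σ²=wᵀΣw=λ₁·μ_p+λ₂ = 0.075474·0.117 + 0.005183 = 0.014014 ≈ 0.0140


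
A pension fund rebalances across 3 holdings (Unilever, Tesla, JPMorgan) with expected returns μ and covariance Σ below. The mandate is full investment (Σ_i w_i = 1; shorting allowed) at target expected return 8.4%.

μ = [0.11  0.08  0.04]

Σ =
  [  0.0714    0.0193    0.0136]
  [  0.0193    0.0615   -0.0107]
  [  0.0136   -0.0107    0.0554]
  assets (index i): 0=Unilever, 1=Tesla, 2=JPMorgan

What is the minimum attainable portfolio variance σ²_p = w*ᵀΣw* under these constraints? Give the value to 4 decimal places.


x=Σ⁻¹μ = [1.1308  1.0588  0.6489]
y=Σ⁻¹𝟙 = [5.2413  18.1416  20.2678]
a=μᵀx=0.235053  b=𝟙ᵀx=2.838577  c=𝟙ᵀy=43.650625  D=ac−b²=2.202677
λ₁=(c·0.084−b)/D = (43.650625·0.084−2.838577)/2.202677 = 0.375941
λ₂=(a−b·0.084)/D = (0.235053−2.838577·0.084)/2.202677 = -0.001538
w* = 0.375941·x + -0.001538·y:
  w_0 = 0.375941·1.1308 + -0.001538·5.2413 = 0.4171  (Unilever)
  w_1 = 0.375941·1.0588 + -0.001538·18.1416 = 0.3702  (Tesla)
  w_2 = 0.375941·0.6489 + -0.001538·20.2678 = 0.2128  (JPMorgan)
Σw_i=1.0000  μᵀw=0.0840
σ²=wᵀΣw=λ₁·μ_p+λ₂ = 0.375941·0.084 + -0.001538 = 0.030041 ≈ 0.0300

0.0300


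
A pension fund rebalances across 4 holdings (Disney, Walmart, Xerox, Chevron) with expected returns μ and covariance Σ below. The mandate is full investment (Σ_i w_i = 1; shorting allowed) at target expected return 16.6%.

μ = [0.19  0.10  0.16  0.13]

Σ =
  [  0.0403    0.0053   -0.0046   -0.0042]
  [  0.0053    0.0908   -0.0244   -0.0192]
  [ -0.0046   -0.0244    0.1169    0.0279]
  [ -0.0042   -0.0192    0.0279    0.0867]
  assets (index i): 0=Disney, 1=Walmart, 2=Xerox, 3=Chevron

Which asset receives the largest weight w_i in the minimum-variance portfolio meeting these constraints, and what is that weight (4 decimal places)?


Disney (0.5778)

p=Σ⁻¹μ = [4.8475  1.5600  1.5042  1.5957]
q=Σ⁻¹𝟙 = [25.3038  14.8465  9.5525  12.9736]
a=μᵀp=1.525131  b=𝟙ᵀp=9.507354  c=𝟙ᵀq=62.676503  D=ac−b²=5.200097
λ₁=(c·0.166−b)/D = (62.676503·0.166−9.507354)/5.200097 = 0.172486
λ₂=(a−b·0.166)/D = (1.525131−9.507354·0.166)/5.200097 = -0.010209
w* = 0.172486·p + -0.010209·q:
  w_0 = 0.172486·4.8475 + -0.010209·25.3038 = 0.5778  (Disney)
  w_1 = 0.172486·1.5600 + -0.010209·14.8465 = 0.1175  (Walmart)
  w_2 = 0.172486·1.5042 + -0.010209·9.5525 = 0.1619  (Xerox)
  w_3 = 0.172486·1.5957 + -0.010209·12.9736 = 0.1428  (Chevron)
Σw_i=1.0000  μᵀw=0.1660
σ²=wᵀΣw=λ₁·μ_p+λ₂ = 0.172486·0.166 + -0.010209 = 0.018423 ≈ 0.0184


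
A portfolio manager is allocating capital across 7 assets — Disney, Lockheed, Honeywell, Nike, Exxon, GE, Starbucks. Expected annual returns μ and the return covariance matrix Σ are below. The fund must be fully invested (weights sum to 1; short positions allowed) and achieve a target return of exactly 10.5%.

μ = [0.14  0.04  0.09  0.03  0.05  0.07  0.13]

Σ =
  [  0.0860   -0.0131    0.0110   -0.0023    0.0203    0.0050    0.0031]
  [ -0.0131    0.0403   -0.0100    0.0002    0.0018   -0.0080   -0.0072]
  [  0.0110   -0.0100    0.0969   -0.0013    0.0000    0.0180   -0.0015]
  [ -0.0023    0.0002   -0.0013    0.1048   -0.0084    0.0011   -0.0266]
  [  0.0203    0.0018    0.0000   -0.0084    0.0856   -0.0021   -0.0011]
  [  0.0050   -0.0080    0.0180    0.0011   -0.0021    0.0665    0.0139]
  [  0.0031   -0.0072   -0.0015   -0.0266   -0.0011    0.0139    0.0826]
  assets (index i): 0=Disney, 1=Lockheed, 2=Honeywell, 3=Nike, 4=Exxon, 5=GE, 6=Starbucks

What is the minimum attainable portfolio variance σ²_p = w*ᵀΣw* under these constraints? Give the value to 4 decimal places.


p=Σ⁻¹μ = [1.7113  2.2038  0.9015  0.8265  0.2507  0.5429  1.8962]
q=Σ⁻¹𝟙 = [12.5280  36.6605  10.9662  15.1370  9.9479  11.8290  18.0476]
a=μᵀp=0.730718  b=𝟙ᵀp=8.333017  c=𝟙ᵀq=115.116171  D=ac−b²=14.678247
λ₁=(c·0.105−b)/D = (115.116171·0.105−8.333017)/14.678247 = 0.255765
λ₂=(a−b·0.105)/D = (0.730718−8.333017·0.105)/14.678247 = -0.009827
w* = 0.255765·p + -0.009827·q:
  w_0 = 0.255765·1.7113 + -0.009827·12.5280 = 0.3146  (Disney)
  w_1 = 0.255765·2.2038 + -0.009827·36.6605 = 0.2034  (Lockheed)
  w_2 = 0.255765·0.9015 + -0.009827·10.9662 = 0.1228  (Honeywell)
  w_3 = 0.255765·0.8265 + -0.009827·15.1370 = 0.0626  (Nike)
  w_4 = 0.255765·0.2507 + -0.009827·9.9479 = -0.0336  (Exxon)
  w_5 = 0.255765·0.5429 + -0.009827·11.8290 = 0.0226  (GE)
  w_6 = 0.255765·1.8962 + -0.009827·18.0476 = 0.3076  (Starbucks)
Σw_i=1.0000  μᵀw=0.1050
σ²=wᵀΣw=λ₁·μ_p+λ₂ = 0.255765·0.105 + -0.009827 = 0.017028 ≈ 0.0170

0.0170


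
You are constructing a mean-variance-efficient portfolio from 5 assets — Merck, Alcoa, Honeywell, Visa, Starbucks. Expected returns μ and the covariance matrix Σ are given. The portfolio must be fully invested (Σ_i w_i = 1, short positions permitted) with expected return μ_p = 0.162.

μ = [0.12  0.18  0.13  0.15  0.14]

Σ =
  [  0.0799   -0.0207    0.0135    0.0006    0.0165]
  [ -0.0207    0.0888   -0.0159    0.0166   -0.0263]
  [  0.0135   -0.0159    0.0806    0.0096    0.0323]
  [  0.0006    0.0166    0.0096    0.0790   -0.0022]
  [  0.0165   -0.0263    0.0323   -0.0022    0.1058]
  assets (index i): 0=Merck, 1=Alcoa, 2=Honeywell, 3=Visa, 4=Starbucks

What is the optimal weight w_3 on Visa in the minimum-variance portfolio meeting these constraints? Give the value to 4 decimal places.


0.1365

p=Σ⁻¹μ = [1.7371  2.8422  1.1698  1.1859  1.4264]
q=Σ⁻¹𝟙 = [13.5260  17.1793  8.9361  8.1119  9.0534]
a=μᵀp=1.249693  b=𝟙ᵀp=8.361333  c=𝟙ᵀq=56.806606  D=ac−b²=1.078937
λ₁=(c·0.162−b)/D = (56.806606·0.162−8.361333)/1.078937 = 0.779783
λ₂=(a−b·0.162)/D = (1.249693−8.361333·0.162)/1.078937 = -0.097172
w* = 0.779783·p + -0.097172·q:
  w_0 = 0.779783·1.7371 + -0.097172·13.5260 = 0.0402  (Merck)
  w_1 = 0.779783·2.8422 + -0.097172·17.1793 = 0.5469  (Alcoa)
  w_2 = 0.779783·1.1698 + -0.097172·8.9361 = 0.0438  (Honeywell)
  w_3 = 0.779783·1.1859 + -0.097172·8.1119 = 0.1365  (Visa)
  w_4 = 0.779783·1.4264 + -0.097172·9.0534 = 0.2325  (Starbucks)
Σw_i=1.0000  μᵀw=0.1620
σ²=wᵀΣw=λ₁·μ_p+λ₂ = 0.779783·0.162 + -0.097172 = 0.029153 ≈ 0.0292


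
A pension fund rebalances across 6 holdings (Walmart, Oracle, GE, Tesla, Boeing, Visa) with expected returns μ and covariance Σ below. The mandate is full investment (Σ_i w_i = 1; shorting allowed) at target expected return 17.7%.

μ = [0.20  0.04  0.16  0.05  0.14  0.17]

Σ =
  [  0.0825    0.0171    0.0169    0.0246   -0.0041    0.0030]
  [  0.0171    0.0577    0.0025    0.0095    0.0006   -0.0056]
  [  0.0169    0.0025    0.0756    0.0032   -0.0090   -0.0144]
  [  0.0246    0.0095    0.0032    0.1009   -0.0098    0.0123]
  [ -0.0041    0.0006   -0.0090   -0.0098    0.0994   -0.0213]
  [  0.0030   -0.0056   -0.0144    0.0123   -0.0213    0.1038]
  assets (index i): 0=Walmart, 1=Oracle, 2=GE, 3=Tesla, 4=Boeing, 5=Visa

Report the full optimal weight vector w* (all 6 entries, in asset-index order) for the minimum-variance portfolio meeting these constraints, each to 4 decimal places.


u=Σ⁻¹μ = [1.9512  0.2469  2.3977  -0.1578  2.2029  2.3981]
v=Σ⁻¹𝟙 = [3.7629  15.7085  16.2865  6.6699  15.4708  15.0163]
a=μᵀu=1.491940  b=𝟙ᵀu=9.038952  c=𝟙ᵀv=72.915021  D=ac−b²=27.082144
λ₁=(c·0.177−b)/D = (72.915021·0.177−9.038952)/27.082144 = 0.142788
λ₂=(a−b·0.177)/D = (1.491940−9.038952·0.177)/27.082144 = -0.003986
w* = 0.142788·u + -0.003986·v:
  w_0 = 0.142788·1.9512 + -0.003986·3.7629 = 0.2636  (Walmart)
  w_1 = 0.142788·0.2469 + -0.003986·15.7085 = -0.0274  (Oracle)
  w_2 = 0.142788·2.3977 + -0.003986·16.2865 = 0.2774  (GE)
  w_3 = 0.142788·-0.1578 + -0.003986·6.6699 = -0.0491  (Tesla)
  w_4 = 0.142788·2.2029 + -0.003986·15.4708 = 0.2529  (Boeing)
  w_5 = 0.142788·2.3981 + -0.003986·15.0163 = 0.2826  (Visa)
Σw_i=1.0000  μᵀw=0.1770
σ²=wᵀΣw=λ₁·μ_p+λ₂ = 0.142788·0.177 + -0.003986 = 0.021287 ≈ 0.0213

0.2636  -0.0274  0.2774  -0.0491  0.2529  0.2826
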